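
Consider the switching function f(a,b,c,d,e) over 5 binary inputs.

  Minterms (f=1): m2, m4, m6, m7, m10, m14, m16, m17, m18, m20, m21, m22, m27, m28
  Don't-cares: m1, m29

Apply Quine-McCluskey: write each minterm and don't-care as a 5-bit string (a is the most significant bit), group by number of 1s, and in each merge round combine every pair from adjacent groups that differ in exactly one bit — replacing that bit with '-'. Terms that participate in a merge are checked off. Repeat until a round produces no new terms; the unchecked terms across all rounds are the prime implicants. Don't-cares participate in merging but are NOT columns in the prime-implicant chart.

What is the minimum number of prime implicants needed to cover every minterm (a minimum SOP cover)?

size-2^0 implicants → 00001(✓)  00010(✓)  00100(✓)  00110(✓)  00111(✓)  01010(✓)  01110(✓)  10000(✓)  10001(✓)  10010(✓)  10100(✓)  10101(✓)  10110(✓)  11011  11100(✓)  11101(✓)
size-2^1 implicants → -0001  -0010(✓)  -0100(✓)  -0110(✓)  0-010(✓)  0-110(✓)  00-10(✓)  001-0(✓)  0011-  01-10(✓)  1-100(✓)  1-101(✓)  10-00(✓)  10-01(✓)  10-10(✓)  100-0(✓)  1000-(✓)  101-0(✓)  1010-(✓)  1110-(✓)
size-2^2 implicants → -0-10  -01-0  0--10  1-10-  10--0  10-0-
Unchecked terms (primes): -0-10, -0001, -01-0, 0--10, 0011-, 1-10-, 10--0, 10-0-, 11011
Minterm coverage:
  m2 ⊆ -0-10,0--10
  m4 ⊆ -01-0 [E]
  m6 ⊆ -0-10,-01-0,0--10,0011-
  m7 ⊆ 0011- [E]
  m10 ⊆ 0--10 [E]
  m14 ⊆ 0--10 [E]
  m16 ⊆ 10--0,10-0-
  m17 ⊆ -0001,10-0-
  m18 ⊆ -0-10,10--0
  m20 ⊆ -01-0,1-10-,10--0,10-0-
  m21 ⊆ 1-10-,10-0-
  m22 ⊆ -0-10,-01-0,10--0
  m27 ⊆ 11011 [E]
  m28 ⊆ 1-10- [E]
E = {-01-0, 0--10, 0011-, 1-10-, 11011}
Petrick residual → -0-10, 10-0-
Cover = b'de' + b'ce' + a'de' + a'b'cd + acd' + ab'd' + abc'de  |cover|=7

7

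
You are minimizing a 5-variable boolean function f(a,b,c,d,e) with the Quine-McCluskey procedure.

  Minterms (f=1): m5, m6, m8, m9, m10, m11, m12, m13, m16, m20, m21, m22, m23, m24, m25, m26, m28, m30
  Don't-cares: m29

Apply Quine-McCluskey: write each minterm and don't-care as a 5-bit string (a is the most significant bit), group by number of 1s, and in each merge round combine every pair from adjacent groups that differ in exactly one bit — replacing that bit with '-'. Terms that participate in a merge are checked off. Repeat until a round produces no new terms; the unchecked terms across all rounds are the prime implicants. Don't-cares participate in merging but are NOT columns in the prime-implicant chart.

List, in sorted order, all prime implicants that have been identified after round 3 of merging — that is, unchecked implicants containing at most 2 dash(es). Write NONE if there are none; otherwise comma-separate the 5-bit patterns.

[col 0] 00101*, 00110*, 01000*, 01001*, 01010*, 01011*, 01100*, 01101*, 10000*, 10100*, 10101*, 10110*, 10111*, 11000*, 11001*, 11010*, 11100*, 11101*, 11110*
[col 1] -0101*, -0110, -1000*, -1001*, -1010*, -1100*, -1101*, 0-101*, 01-00*, 01-01*, 010-0*, 010-1*, 0100-*, 0101-*, 0110-*, 1-000*, 1-100*, 1-101*, 1-110*, 10-00*, 101-0*, 101-1*, 1010-*, 1011-*, 11-00*, 11-01*, 11-10*, 110-0*, 1100-*, 111-0*, 1110-*
[col 2] --101, -1-00*, -1-01*, -10-0, -100-*, -110-*, 01-0-*, 010--, 1--00, 1-1-0, 1-10-, 101--, 11--0, 11-0-*
[col 3] -1-0-
Prime implicants: --101, -0110, -1-0-, -10-0, 010--, 1--00, 1-1-0, 1-10-, 101--, 11--0

--101, -0110, -10-0, 010--, 1--00, 1-1-0, 1-10-, 101--, 11--0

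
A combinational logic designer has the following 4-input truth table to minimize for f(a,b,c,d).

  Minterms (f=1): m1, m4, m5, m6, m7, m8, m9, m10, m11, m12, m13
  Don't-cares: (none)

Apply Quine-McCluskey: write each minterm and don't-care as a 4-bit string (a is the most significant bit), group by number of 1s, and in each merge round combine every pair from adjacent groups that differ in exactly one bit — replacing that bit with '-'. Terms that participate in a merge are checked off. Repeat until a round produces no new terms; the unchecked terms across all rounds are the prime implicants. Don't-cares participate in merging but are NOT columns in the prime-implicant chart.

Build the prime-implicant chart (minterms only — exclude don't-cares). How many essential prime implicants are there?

size-2^0 implicants → 0001(✓)  0100(✓)  0101(✓)  0110(✓)  0111(✓)  1000(✓)  1001(✓)  1010(✓)  1011(✓)  1100(✓)  1101(✓)
size-2^1 implicants → -001(✓)  -100(✓)  -101(✓)  0-01(✓)  01-0(✓)  01-1(✓)  010-(✓)  011-(✓)  1-00(✓)  1-01(✓)  10-0(✓)  10-1(✓)  100-(✓)  101-(✓)  110-(✓)
size-2^2 implicants → --01  -10-  01--  1-0-  10--
Unchecked terms (primes): --01, -10-, 01--, 1-0-, 10--
Minterm coverage:
  m1 ⊆ --01 [E]
  m4 ⊆ -10-,01--
  m5 ⊆ --01,-10-,01--
  m6 ⊆ 01-- [E]
  m7 ⊆ 01-- [E]
  m8 ⊆ 1-0-,10--
  m9 ⊆ --01,1-0-,10--
  m10 ⊆ 10-- [E]
  m11 ⊆ 10-- [E]
  m12 ⊆ -10-,1-0-
  m13 ⊆ --01,-10-,1-0-
E = {--01, 01--, 10--}

3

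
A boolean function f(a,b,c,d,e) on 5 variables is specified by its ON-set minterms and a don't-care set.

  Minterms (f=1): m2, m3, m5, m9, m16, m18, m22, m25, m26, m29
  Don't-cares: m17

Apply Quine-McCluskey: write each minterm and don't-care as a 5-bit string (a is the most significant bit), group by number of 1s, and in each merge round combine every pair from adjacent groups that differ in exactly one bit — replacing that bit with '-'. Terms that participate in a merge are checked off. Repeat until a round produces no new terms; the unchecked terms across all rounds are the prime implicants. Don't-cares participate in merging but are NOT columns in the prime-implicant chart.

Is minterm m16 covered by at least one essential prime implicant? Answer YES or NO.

[col 0] 00010*, 00011*, 00101, 01001*, 10000*, 10001*, 10010*, 10110*, 11001*, 11010*, 11101*
[col 1] -0010, -1001, 0001-, 1-001, 1-010, 10-10, 100-0, 1000-, 11-01
Prime implicants: -0010, -1001, 0001-, 00101, 1-001, 1-010, 10-10, 100-0, 1000-, 11-01
PI chart (minterm → PIs covering it):
  2 | -0010,0001-
  3 | 0001-  (sole → essential)
  5 | 00101  (sole → essential)
  9 | -1001  (sole → essential)
  16 | 100-0,1000-
  18 | -0010,1-010,10-10,100-0
  22 | 10-10  (sole → essential)
  25 | -1001,1-001,11-01
  26 | 1-010  (sole → essential)
  29 | 11-01  (sole → essential)
Essential prime implicants: -1001, 0001-, 00101, 1-010, 10-10, 11-01

NO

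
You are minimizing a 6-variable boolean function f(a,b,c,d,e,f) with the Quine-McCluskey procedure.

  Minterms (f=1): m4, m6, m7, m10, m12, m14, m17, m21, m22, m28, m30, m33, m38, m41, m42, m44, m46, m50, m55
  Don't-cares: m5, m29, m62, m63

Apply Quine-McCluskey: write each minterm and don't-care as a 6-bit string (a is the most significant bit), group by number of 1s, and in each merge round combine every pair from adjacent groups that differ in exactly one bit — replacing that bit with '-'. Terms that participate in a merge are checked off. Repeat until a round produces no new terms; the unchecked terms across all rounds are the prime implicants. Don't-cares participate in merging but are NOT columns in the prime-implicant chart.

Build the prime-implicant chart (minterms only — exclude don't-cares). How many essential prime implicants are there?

Round 0: 000100✓ 000101✓ 000110✓ 000111✓ 001010✓ 001100✓ 001110✓ 010001✓ 010101✓ 010110✓ 011100✓ 011101✓ 011110✓ 100001✓ 100110✓ 101001✓ 101010✓ 101100✓ 101110✓ 110010 110111✓ 111110✓ 111111✓
Round 1: -00110✓ -01010✓ -01100✓ -01110✓ -11110✓ 0-0101 0-0110✓ 0-1100✓ 0-1110✓ 00-100✓ 00-110✓ 0001-0✓ 0001-1✓ 00010-✓ 00011-✓ 001-10✓ 0011-0✓ 01-101 01-110✓ 010-01 0111-0✓ 01110- 1-1110✓ 10-001 10-110✓ 101-10✓ 1011-0✓ 11-111 11111-
Round 2: --1110 -0-110 -01-10 -011-0 0--110 0-11-0 00-1-0 0001--
PIs = {--1110, -0-110, -01-10, -011-0, 0--110, 0-0101, 0-11-0, 00-1-0, 0001--, 01-101, 010-01, 01110-, 10-001, 11-111, 110010, 11111-}
Coverage chart:
  m4: 00-1-0,0001--
  m6: -0-110,0--110,00-1-0,0001--
  m7: 0001-- ←essential
  m10: -01-10 ←essential
  m12: -011-0,0-11-0,00-1-0
  m14: --1110,-0-110,-01-10,-011-0,0--110,0-11-0,00-1-0
  m17: 010-01 ←essential
  m21: 0-0101,01-101,010-01
  m22: 0--110 ←essential
  m28: 0-11-0,01110-
  m30: --1110,0--110,0-11-0
  m33: 10-001 ←essential
  m38: -0-110 ←essential
  m41: 10-001 ←essential
  m42: -01-10 ←essential
  m44: -011-0 ←essential
  m46: --1110,-0-110,-01-10,-011-0
  m50: 110010 ←essential
  m55: 11-111 ←essential
Essential: -0-110, -01-10, -011-0, 0--110, 0001--, 010-01, 10-001, 11-111, 110010

9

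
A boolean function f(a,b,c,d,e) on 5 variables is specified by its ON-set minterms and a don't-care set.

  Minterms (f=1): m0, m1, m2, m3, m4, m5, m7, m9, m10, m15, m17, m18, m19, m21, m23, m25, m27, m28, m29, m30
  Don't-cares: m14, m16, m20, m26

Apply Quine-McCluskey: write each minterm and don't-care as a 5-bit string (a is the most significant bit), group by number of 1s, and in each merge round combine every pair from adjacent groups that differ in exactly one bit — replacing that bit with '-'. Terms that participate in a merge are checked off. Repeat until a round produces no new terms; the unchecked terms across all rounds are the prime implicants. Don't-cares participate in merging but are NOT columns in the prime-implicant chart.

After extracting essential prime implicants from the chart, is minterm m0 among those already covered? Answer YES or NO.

YES

Round 0: 00000✓ 00001✓ 00010✓ 00011✓ 00100✓ 00101✓ 00111✓ 01001✓ 01010✓ 01110✓ 01111✓ 10000✓ 10001✓ 10010✓ 10011✓ 10100✓ 10101✓ 10111✓ 11001✓ 11010✓ 11011✓ 11100✓ 11101✓ 11110✓
Round 1: -0000✓ -0001✓ -0010✓ -0011✓ -0100✓ -0101✓ -0111✓ -1001✓ -1010✓ -1110✓ 0-001✓ 0-010✓ 0-111 00-00✓ 00-01✓ 00-11✓ 000-0✓ 000-1✓ 0000-✓ 0001-✓ 001-1✓ 0010-✓ 01-10✓ 0111- 1-001✓ 1-010✓ 1-011✓ 1-100✓ 1-101✓ 10-00✓ 10-01✓ 10-11✓ 100-0✓ 100-1✓ 1000-✓ 1001-✓ 101-1✓ 1010-✓ 11-01✓ 11-10✓ 110-1✓ 1101-✓ 111-0 1110-✓
Round 2: --001 --010 -0-00✓ -0-01✓ -0-11✓ -00-0✓ -00-1✓ -000-✓ -001-✓ -01-1✓ -010-✓ -1-10 00--1✓ 00-0-✓ 000--✓ 1--01 1-0-1 1-01- 1-10- 10--1✓ 10-0-✓ 100--✓
Round 3: -0--1 -0-0- -00--
PIs = {--001, --010, -0--1, -0-0-, -00--, -1-10, 0-111, 0111-, 1--01, 1-0-1, 1-01-, 1-10-, 111-0}
Coverage chart:
  m0: -0-0-,-00--
  m1: --001,-0--1,-0-0-,-00--
  m2: --010,-00--
  m3: -0--1,-00--
  m4: -0-0- ←essential
  m5: -0--1,-0-0-
  m7: -0--1,0-111
  m9: --001 ←essential
  m10: --010,-1-10
  m15: 0-111,0111-
  m17: --001,-0--1,-0-0-,-00--,1--01,1-0-1
  m18: --010,-00--,1-01-
  m19: -0--1,-00--,1-0-1,1-01-
  m21: -0--1,-0-0-,1--01,1-10-
  m23: -0--1 ←essential
  m25: --001,1--01,1-0-1
  m27: 1-0-1,1-01-
  m28: 1-10-,111-0
  m29: 1--01,1-10-
  m30: -1-10,111-0
Essential: --001, -0--1, -0-0-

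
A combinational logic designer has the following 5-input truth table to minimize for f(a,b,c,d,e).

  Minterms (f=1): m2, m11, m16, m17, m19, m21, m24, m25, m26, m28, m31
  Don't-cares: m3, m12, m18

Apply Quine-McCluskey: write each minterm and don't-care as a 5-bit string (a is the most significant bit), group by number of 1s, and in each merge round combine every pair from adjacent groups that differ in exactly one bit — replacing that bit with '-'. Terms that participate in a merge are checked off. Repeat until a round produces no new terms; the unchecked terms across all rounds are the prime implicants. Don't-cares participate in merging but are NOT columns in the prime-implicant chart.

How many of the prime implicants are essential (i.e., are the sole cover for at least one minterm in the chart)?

[col 0] 00010*, 00011*, 01011*, 01100*, 10000*, 10001*, 10010*, 10011*, 10101*, 11000*, 11001*, 11010*, 11100*, 11111
[col 1] -0010*, -0011*, -1100, 0-011, 0001-*, 1-000*, 1-001*, 1-010*, 10-01, 100-0*, 100-1*, 1000-*, 1001-*, 11-00, 110-0*, 1100-*
[col 2] -001-, 1-0-0, 1-00-, 100--
Prime implicants: -001-, -1100, 0-011, 1-0-0, 1-00-, 10-01, 100--, 11-00, 11111
PI chart (minterm → PIs covering it):
  2 | -001-  (sole → essential)
  11 | 0-011  (sole → essential)
  16 | 1-0-0,1-00-,100--
  17 | 1-00-,10-01,100--
  19 | -001-,100--
  21 | 10-01  (sole → essential)
  24 | 1-0-0,1-00-,11-00
  25 | 1-00-  (sole → essential)
  26 | 1-0-0  (sole → essential)
  28 | -1100,11-00
  31 | 11111  (sole → essential)
Essential prime implicants: -001-, 0-011, 1-0-0, 1-00-, 10-01, 11111

6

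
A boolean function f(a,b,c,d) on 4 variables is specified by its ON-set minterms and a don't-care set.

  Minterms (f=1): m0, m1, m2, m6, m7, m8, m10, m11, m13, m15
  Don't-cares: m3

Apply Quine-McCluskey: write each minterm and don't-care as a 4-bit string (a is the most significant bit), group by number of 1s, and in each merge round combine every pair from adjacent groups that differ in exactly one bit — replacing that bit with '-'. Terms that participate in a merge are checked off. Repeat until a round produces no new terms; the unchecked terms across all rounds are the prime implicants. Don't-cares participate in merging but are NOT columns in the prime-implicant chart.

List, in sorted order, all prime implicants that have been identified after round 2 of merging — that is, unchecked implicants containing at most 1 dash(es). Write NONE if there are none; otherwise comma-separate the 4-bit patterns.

11-1

[col 0] 0000*, 0001*, 0010*, 0011*, 0110*, 0111*, 1000*, 1010*, 1011*, 1101*, 1111*
[col 1] -000*, -010*, -011*, -111*, 0-10*, 0-11*, 00-0*, 00-1*, 000-*, 001-*, 011-*, 1-11*, 10-0*, 101-*, 11-1
[col 2] --11, -0-0, -01-, 0-1-, 00--
Prime implicants: --11, -0-0, -01-, 0-1-, 00--, 11-1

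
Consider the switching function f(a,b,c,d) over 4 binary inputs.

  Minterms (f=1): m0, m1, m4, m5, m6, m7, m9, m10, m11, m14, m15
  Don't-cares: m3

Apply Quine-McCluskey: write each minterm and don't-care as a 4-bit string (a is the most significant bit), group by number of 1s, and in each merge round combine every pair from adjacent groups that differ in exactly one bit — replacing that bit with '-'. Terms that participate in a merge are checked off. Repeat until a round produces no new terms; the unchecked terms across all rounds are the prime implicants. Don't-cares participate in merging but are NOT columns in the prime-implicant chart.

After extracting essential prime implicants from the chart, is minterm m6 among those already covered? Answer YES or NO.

size-2^0 implicants → 0000(✓)  0001(✓)  0011(✓)  0100(✓)  0101(✓)  0110(✓)  0111(✓)  1001(✓)  1010(✓)  1011(✓)  1110(✓)  1111(✓)
size-2^1 implicants → -001(✓)  -011(✓)  -110(✓)  -111(✓)  0-00(✓)  0-01(✓)  0-11(✓)  00-1(✓)  000-(✓)  01-0(✓)  01-1(✓)  010-(✓)  011-(✓)  1-10(✓)  1-11(✓)  10-1(✓)  101-(✓)  111-(✓)
size-2^2 implicants → --11  -0-1  -11-  0--1  0-0-  01--  1-1-
Unchecked terms (primes): --11, -0-1, -11-, 0--1, 0-0-, 01--, 1-1-
Minterm coverage:
  m0 ⊆ 0-0- [E]
  m1 ⊆ -0-1,0--1,0-0-
  m4 ⊆ 0-0-,01--
  m5 ⊆ 0--1,0-0-,01--
  m6 ⊆ -11-,01--
  m7 ⊆ --11,-11-,0--1,01--
  m9 ⊆ -0-1 [E]
  m10 ⊆ 1-1- [E]
  m11 ⊆ --11,-0-1,1-1-
  m14 ⊆ -11-,1-1-
  m15 ⊆ --11,-11-,1-1-
E = {-0-1, 0-0-, 1-1-}

NO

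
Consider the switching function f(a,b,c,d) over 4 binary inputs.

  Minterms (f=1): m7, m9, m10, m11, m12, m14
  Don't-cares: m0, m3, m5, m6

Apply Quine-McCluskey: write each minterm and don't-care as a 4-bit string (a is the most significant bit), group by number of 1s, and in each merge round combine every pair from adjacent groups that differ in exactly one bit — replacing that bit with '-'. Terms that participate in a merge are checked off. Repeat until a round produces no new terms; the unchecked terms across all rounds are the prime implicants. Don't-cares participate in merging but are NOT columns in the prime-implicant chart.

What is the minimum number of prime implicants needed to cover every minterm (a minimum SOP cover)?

[col 0] 0000, 0011*, 0101*, 0110*, 0111*, 1001*, 1010*, 1011*, 1100*, 1110*
[col 1] -011, -110, 0-11, 01-1, 011-, 1-10, 10-1, 101-, 11-0
Prime implicants: -011, -110, 0-11, 0000, 01-1, 011-, 1-10, 10-1, 101-, 11-0
PI chart (minterm → PIs covering it):
  7 | 0-11,01-1,011-
  9 | 10-1  (sole → essential)
  10 | 1-10,101-
  11 | -011,10-1,101-
  12 | 11-0  (sole → essential)
  14 | -110,1-10,11-0
Essential prime implicants: 10-1, 11-0
Petrick residual → 0-11, 1-10
Minimum SOP uses 4 PIs: a'cd + acd' + ab'd + abd'

4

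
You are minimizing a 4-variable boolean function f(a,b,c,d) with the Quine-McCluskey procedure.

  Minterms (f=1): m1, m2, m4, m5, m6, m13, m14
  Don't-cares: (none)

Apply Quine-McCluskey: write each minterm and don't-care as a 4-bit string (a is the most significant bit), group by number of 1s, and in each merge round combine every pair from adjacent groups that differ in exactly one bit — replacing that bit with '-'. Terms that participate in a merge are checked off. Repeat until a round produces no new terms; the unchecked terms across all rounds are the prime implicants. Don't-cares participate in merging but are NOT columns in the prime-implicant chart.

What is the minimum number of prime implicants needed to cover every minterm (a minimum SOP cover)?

5

size-2^0 implicants → 0001(✓)  0010(✓)  0100(✓)  0101(✓)  0110(✓)  1101(✓)  1110(✓)
size-2^1 implicants → -101  -110  0-01  0-10  01-0  010-
Unchecked terms (primes): -101, -110, 0-01, 0-10, 01-0, 010-
Minterm coverage:
  m1 ⊆ 0-01 [E]
  m2 ⊆ 0-10 [E]
  m4 ⊆ 01-0,010-
  m5 ⊆ -101,0-01,010-
  m6 ⊆ -110,0-10,01-0
  m13 ⊆ -101 [E]
  m14 ⊆ -110 [E]
E = {-101, -110, 0-01, 0-10}
Petrick residual → 01-0
Cover = bc'd + bcd' + a'c'd + a'cd' + a'bd'  |cover|=5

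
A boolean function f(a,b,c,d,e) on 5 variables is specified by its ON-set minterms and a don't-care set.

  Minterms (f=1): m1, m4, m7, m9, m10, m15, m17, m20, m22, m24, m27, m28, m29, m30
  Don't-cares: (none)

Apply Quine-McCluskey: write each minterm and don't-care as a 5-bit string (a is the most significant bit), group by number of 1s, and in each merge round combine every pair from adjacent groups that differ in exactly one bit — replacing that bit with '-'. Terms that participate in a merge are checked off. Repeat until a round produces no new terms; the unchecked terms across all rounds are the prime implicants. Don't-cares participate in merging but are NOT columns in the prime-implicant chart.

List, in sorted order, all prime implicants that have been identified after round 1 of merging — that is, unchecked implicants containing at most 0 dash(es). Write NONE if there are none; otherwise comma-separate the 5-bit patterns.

size-2^0 implicants → 00001(✓)  00100(✓)  00111(✓)  01001(✓)  01010  01111(✓)  10001(✓)  10100(✓)  10110(✓)  11000(✓)  11011  11100(✓)  11101(✓)  11110(✓)
size-2^1 implicants → -0001  -0100  0-001  0-111  1-100(✓)  1-110(✓)  101-0(✓)  11-00  111-0(✓)  1110-
size-2^2 implicants → 1-1-0
Unchecked terms (primes): -0001, -0100, 0-001, 0-111, 01010, 1-1-0, 11-00, 11011, 1110-

01010, 11011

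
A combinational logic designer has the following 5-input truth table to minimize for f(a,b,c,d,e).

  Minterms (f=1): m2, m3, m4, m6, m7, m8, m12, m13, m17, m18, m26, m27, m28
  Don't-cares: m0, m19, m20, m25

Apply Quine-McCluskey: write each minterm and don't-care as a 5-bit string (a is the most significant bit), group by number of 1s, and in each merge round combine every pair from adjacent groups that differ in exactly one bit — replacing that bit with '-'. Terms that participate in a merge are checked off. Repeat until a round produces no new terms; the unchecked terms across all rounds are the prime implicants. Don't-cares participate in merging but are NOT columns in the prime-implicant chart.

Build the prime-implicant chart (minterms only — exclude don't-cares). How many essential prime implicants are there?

size-2^0 implicants → 00000(✓)  00010(✓)  00011(✓)  00100(✓)  00110(✓)  00111(✓)  01000(✓)  01100(✓)  01101(✓)  10001(✓)  10010(✓)  10011(✓)  10100(✓)  11001(✓)  11010(✓)  11011(✓)  11100(✓)
size-2^1 implicants → -0010(✓)  -0011(✓)  -0100(✓)  -1100(✓)  0-000(✓)  0-100(✓)  00-00(✓)  00-10(✓)  00-11(✓)  000-0(✓)  0001-(✓)  001-0(✓)  0011-(✓)  01-00(✓)  0110-  1-001(✓)  1-010(✓)  1-011(✓)  1-100(✓)  100-1(✓)  1001-(✓)  110-1(✓)  1101-(✓)
size-2^2 implicants → --100  -001-  0--00  00--0  00-1-  1-0-1  1-01-
Unchecked terms (primes): --100, -001-, 0--00, 00--0, 00-1-, 0110-, 1-0-1, 1-01-
Minterm coverage:
  m2 ⊆ -001-,00--0,00-1-
  m3 ⊆ -001-,00-1-
  m4 ⊆ --100,0--00,00--0
  m6 ⊆ 00--0,00-1-
  m7 ⊆ 00-1- [E]
  m8 ⊆ 0--00 [E]
  m12 ⊆ --100,0--00,0110-
  m13 ⊆ 0110- [E]
  m17 ⊆ 1-0-1 [E]
  m18 ⊆ -001-,1-01-
  m26 ⊆ 1-01- [E]
  m27 ⊆ 1-0-1,1-01-
  m28 ⊆ --100 [E]
E = {--100, 0--00, 00-1-, 0110-, 1-0-1, 1-01-}

6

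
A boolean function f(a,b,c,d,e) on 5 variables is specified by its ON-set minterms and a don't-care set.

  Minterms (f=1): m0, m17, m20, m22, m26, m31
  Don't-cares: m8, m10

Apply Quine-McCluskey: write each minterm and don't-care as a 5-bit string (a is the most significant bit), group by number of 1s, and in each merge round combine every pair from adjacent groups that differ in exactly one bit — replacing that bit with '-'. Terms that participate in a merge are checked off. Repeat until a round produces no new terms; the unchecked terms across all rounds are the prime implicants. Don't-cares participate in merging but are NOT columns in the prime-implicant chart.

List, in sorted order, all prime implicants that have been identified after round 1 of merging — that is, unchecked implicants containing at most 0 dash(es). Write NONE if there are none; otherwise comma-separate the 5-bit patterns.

10001, 11111

[col 0] 00000*, 01000*, 01010*, 10001, 10100*, 10110*, 11010*, 11111
[col 1] -1010, 0-000, 010-0, 101-0
Prime implicants: -1010, 0-000, 010-0, 10001, 101-0, 11111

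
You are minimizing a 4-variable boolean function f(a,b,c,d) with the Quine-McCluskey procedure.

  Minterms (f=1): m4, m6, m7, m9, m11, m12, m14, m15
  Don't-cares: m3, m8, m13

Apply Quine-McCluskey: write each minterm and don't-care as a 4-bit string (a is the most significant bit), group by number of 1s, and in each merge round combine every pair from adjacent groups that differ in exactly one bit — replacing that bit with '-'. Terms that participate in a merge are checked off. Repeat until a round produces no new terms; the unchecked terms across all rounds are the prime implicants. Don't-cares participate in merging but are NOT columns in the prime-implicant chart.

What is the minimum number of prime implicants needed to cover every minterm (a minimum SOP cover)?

3

size-2^0 implicants → 0011(✓)  0100(✓)  0110(✓)  0111(✓)  1000(✓)  1001(✓)  1011(✓)  1100(✓)  1101(✓)  1110(✓)  1111(✓)
size-2^1 implicants → -011(✓)  -100(✓)  -110(✓)  -111(✓)  0-11(✓)  01-0(✓)  011-(✓)  1-00(✓)  1-01(✓)  1-11(✓)  10-1(✓)  100-(✓)  11-0(✓)  11-1(✓)  110-(✓)  111-(✓)
size-2^2 implicants → --11  -1-0  -11-  1--1  1-0-  11--
Unchecked terms (primes): --11, -1-0, -11-, 1--1, 1-0-, 11--
Minterm coverage:
  m4 ⊆ -1-0 [E]
  m6 ⊆ -1-0,-11-
  m7 ⊆ --11,-11-
  m9 ⊆ 1--1,1-0-
  m11 ⊆ --11,1--1
  m12 ⊆ -1-0,1-0-,11--
  m14 ⊆ -1-0,-11-,11--
  m15 ⊆ --11,-11-,1--1,11--
E = {-1-0}
Petrick residual → --11, 1--1
Cover = cd + bd' + ad  |cover|=3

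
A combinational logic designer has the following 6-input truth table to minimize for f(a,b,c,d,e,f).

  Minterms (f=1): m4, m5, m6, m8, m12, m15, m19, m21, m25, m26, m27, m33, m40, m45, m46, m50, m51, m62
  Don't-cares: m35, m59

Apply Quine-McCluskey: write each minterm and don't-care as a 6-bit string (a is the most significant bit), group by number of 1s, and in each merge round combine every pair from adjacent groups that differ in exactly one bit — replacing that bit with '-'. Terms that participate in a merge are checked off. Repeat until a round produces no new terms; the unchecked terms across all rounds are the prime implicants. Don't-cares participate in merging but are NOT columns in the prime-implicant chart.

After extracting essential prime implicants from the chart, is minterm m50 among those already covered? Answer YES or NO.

size-2^0 implicants → 000100(✓)  000101(✓)  000110(✓)  001000(✓)  001100(✓)  001111  010011(✓)  010101(✓)  011001(✓)  011010(✓)  011011(✓)  100001(✓)  100011(✓)  101000(✓)  101101  101110(✓)  110010(✓)  110011(✓)  111011(✓)  111110(✓)
size-2^1 implicants → -01000  -10011(✓)  -11011(✓)  0-0101  00-100  0001-0  00010-  001-00  01-011(✓)  0110-1  01101-  1-0011  1-1110  1000-1  11-011(✓)  11001-
size-2^2 implicants → -1-011
Unchecked terms (primes): -01000, -1-011, 0-0101, 00-100, 0001-0, 00010-, 001-00, 001111, 0110-1, 01101-, 1-0011, 1-1110, 1000-1, 101101, 11001-
Minterm coverage:
  m4 ⊆ 00-100,0001-0,00010-
  m5 ⊆ 0-0101,00010-
  m6 ⊆ 0001-0 [E]
  m8 ⊆ -01000,001-00
  m12 ⊆ 00-100,001-00
  m15 ⊆ 001111 [E]
  m19 ⊆ -1-011 [E]
  m21 ⊆ 0-0101 [E]
  m25 ⊆ 0110-1 [E]
  m26 ⊆ 01101- [E]
  m27 ⊆ -1-011,0110-1,01101-
  m33 ⊆ 1000-1 [E]
  m40 ⊆ -01000 [E]
  m45 ⊆ 101101 [E]
  m46 ⊆ 1-1110 [E]
  m50 ⊆ 11001- [E]
  m51 ⊆ -1-011,1-0011,11001-
  m62 ⊆ 1-1110 [E]
E = {-01000, -1-011, 0-0101, 0001-0, 001111, 0110-1, 01101-, 1-1110, 1000-1, 101101, 11001-}

YES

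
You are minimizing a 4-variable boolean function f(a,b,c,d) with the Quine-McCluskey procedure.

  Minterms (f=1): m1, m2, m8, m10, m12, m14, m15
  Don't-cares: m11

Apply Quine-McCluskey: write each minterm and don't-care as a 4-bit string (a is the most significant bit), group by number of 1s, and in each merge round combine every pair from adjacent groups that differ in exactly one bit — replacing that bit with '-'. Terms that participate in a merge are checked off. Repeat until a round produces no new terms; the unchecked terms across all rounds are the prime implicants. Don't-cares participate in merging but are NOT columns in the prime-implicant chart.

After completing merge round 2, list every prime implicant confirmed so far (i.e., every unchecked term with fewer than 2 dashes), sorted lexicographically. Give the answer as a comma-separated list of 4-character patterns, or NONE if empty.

[col 0] 0001, 0010*, 1000*, 1010*, 1011*, 1100*, 1110*, 1111*
[col 1] -010, 1-00*, 1-10*, 1-11*, 10-0*, 101-*, 11-0*, 111-*
[col 2] 1--0, 1-1-
Prime implicants: -010, 0001, 1--0, 1-1-

-010, 0001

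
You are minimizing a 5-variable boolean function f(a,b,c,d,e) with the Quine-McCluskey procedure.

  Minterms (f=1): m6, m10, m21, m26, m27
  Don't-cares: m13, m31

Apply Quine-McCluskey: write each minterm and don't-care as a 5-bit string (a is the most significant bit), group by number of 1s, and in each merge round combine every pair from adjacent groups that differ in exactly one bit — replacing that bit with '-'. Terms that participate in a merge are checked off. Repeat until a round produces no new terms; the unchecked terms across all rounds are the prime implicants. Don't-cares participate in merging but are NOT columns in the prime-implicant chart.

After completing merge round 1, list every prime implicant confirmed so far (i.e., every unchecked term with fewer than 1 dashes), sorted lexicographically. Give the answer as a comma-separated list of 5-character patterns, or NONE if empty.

00110, 01101, 10101

Round 0: 00110 01010✓ 01101 10101 11010✓ 11011✓ 11111✓
Round 1: -1010 11-11 1101-
PIs = {-1010, 00110, 01101, 10101, 11-11, 1101-}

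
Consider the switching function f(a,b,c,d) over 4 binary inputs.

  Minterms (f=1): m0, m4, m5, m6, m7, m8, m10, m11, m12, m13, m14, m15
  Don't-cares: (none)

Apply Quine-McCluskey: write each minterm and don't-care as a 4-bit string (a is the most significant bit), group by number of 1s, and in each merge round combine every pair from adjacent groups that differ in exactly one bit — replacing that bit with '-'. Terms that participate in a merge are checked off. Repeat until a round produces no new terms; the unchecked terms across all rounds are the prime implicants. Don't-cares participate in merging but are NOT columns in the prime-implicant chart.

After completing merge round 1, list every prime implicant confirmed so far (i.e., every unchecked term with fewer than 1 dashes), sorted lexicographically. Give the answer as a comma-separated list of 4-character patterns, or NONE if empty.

NONE

Round 0: 0000✓ 0100✓ 0101✓ 0110✓ 0111✓ 1000✓ 1010✓ 1011✓ 1100✓ 1101✓ 1110✓ 1111✓
Round 1: -000✓ -100✓ -101✓ -110✓ -111✓ 0-00✓ 01-0✓ 01-1✓ 010-✓ 011-✓ 1-00✓ 1-10✓ 1-11✓ 10-0✓ 101-✓ 11-0✓ 11-1✓ 110-✓ 111-✓
Round 2: --00 -1-0✓ -1-1✓ -10-✓ -11-✓ 01--✓ 1--0 1-1- 11--✓
Round 3: -1--
PIs = {--00, -1--, 1--0, 1-1-}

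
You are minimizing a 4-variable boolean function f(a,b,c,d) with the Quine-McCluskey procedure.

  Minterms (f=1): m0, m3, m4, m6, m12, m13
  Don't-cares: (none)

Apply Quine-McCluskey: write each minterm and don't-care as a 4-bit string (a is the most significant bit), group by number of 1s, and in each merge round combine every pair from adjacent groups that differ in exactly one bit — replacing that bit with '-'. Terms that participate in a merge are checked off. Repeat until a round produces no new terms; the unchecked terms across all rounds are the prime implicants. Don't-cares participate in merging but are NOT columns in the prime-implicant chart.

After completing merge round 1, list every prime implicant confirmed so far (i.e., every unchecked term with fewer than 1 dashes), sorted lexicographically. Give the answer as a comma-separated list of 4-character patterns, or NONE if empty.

0011

size-2^0 implicants → 0000(✓)  0011  0100(✓)  0110(✓)  1100(✓)  1101(✓)
size-2^1 implicants → -100  0-00  01-0  110-
Unchecked terms (primes): -100, 0-00, 0011, 01-0, 110-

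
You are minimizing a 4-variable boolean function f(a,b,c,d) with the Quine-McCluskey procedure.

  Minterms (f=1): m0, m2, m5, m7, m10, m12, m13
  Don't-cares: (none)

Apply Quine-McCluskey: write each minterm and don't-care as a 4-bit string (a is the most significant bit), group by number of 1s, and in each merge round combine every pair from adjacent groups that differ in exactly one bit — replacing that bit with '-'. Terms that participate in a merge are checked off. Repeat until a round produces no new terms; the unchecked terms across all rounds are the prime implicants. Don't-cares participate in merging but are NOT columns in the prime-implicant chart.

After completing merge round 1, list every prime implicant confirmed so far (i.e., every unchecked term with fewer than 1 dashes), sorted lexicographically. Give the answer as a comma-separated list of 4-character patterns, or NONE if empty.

NONE

[col 0] 0000*, 0010*, 0101*, 0111*, 1010*, 1100*, 1101*
[col 1] -010, -101, 00-0, 01-1, 110-
Prime implicants: -010, -101, 00-0, 01-1, 110-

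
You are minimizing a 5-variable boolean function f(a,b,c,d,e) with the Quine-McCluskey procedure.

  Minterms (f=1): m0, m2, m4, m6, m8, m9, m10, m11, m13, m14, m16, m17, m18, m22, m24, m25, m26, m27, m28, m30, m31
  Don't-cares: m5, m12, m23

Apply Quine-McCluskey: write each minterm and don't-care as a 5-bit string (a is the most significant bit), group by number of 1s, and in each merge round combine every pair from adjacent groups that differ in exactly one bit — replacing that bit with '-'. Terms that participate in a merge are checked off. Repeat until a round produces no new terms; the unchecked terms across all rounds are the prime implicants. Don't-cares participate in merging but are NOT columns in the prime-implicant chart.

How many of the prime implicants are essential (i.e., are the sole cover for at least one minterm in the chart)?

3

size-2^0 implicants → 00000(✓)  00010(✓)  00100(✓)  00101(✓)  00110(✓)  01000(✓)  01001(✓)  01010(✓)  01011(✓)  01100(✓)  01101(✓)  01110(✓)  10000(✓)  10001(✓)  10010(✓)  10110(✓)  10111(✓)  11000(✓)  11001(✓)  11010(✓)  11011(✓)  11100(✓)  11110(✓)  11111(✓)
size-2^1 implicants → -0000(✓)  -0010(✓)  -0110(✓)  -1000(✓)  -1001(✓)  -1010(✓)  -1011(✓)  -1100(✓)  -1110(✓)  0-000(✓)  0-010(✓)  0-100(✓)  0-101(✓)  0-110(✓)  00-00(✓)  00-10(✓)  000-0(✓)  001-0(✓)  0010-(✓)  01-00(✓)  01-01(✓)  01-10(✓)  010-0(✓)  010-1(✓)  0100-(✓)  0101-(✓)  011-0(✓)  0110-(✓)  1-000(✓)  1-001(✓)  1-010(✓)  1-110(✓)  1-111(✓)  10-10(✓)  100-0(✓)  1000-(✓)  1011-(✓)  11-00(✓)  11-10(✓)  11-11(✓)  110-0(✓)  110-1(✓)  1100-(✓)  1101-(✓)  111-0(✓)  1111-(✓)
size-2^2 implicants → --000(✓)  --010(✓)  --110(✓)  -0-10(✓)  -00-0(✓)  -1-00(✓)  -1-10(✓)  -10-0(✓)  -10-1(✓)  -100-(✓)  -101-(✓)  -11-0(✓)  0--00(✓)  0--10(✓)  0-0-0(✓)  0-1-0(✓)  0-10-  00--0(✓)  01--0(✓)  01-0-  010--(✓)  1--10(✓)  1-0-0(✓)  1-00-  1-11-  11--0(✓)  11-1-  110--(✓)
size-2^3 implicants → ---10  --0-0  -1--0  -10--  0---0
Unchecked terms (primes): ---10, --0-0, -1--0, -10--, 0---0, 0-10-, 01-0-, 1-00-, 1-11-, 11-1-
Minterm coverage:
  m0 ⊆ --0-0,0---0
  m2 ⊆ ---10,--0-0,0---0
  m4 ⊆ 0---0,0-10-
  m6 ⊆ ---10,0---0
  m8 ⊆ --0-0,-1--0,-10--,0---0,01-0-
  m9 ⊆ -10--,01-0-
  m10 ⊆ ---10,--0-0,-1--0,-10--,0---0
  m11 ⊆ -10-- [E]
  m13 ⊆ 0-10-,01-0-
  m14 ⊆ ---10,-1--0,0---0
  m16 ⊆ --0-0,1-00-
  m17 ⊆ 1-00- [E]
  m18 ⊆ ---10,--0-0
  m22 ⊆ ---10,1-11-
  m24 ⊆ --0-0,-1--0,-10--,1-00-
  m25 ⊆ -10--,1-00-
  m26 ⊆ ---10,--0-0,-1--0,-10--,11-1-
  m27 ⊆ -10--,11-1-
  m28 ⊆ -1--0 [E]
  m30 ⊆ ---10,-1--0,1-11-,11-1-
  m31 ⊆ 1-11-,11-1-
E = {-1--0, -10--, 1-00-}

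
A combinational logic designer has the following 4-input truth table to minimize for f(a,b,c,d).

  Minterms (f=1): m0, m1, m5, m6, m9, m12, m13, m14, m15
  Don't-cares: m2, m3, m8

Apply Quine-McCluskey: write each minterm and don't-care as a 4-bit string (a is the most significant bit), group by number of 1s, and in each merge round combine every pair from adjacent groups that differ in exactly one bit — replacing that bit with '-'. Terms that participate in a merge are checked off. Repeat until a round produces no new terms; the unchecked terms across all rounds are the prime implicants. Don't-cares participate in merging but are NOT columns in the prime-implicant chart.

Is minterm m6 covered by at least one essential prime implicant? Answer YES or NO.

NO

[col 0] 0000*, 0001*, 0010*, 0011*, 0101*, 0110*, 1000*, 1001*, 1100*, 1101*, 1110*, 1111*
[col 1] -000*, -001*, -101*, -110, 0-01*, 0-10, 00-0*, 00-1*, 000-*, 001-*, 1-00*, 1-01*, 100-*, 11-0*, 11-1*, 110-*, 111-*
[col 2] --01, -00-, 00--, 1-0-, 11--
Prime implicants: --01, -00-, -110, 0-10, 00--, 1-0-, 11--
PI chart (minterm → PIs covering it):
  0 | -00-,00--
  1 | --01,-00-,00--
  5 | --01  (sole → essential)
  6 | -110,0-10
  9 | --01,-00-,1-0-
  12 | 1-0-,11--
  13 | --01,1-0-,11--
  14 | -110,11--
  15 | 11--  (sole → essential)
Essential prime implicants: --01, 11--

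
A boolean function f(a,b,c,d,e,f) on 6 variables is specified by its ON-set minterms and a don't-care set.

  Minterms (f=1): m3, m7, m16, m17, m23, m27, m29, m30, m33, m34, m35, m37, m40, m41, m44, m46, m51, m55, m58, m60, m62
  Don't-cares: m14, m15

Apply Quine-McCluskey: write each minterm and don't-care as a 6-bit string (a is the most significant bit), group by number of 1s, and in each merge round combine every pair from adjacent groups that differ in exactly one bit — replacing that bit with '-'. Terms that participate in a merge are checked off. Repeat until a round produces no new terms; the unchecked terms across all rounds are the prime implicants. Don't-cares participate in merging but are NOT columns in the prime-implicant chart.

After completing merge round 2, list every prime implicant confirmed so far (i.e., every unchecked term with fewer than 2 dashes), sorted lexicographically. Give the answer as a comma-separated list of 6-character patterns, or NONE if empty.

Round 0: 000011✓ 000111✓ 001110✓ 001111✓ 010000✓ 010001✓ 010111✓ 011011 011101 011110✓ 100001✓ 100010✓ 100011✓ 100101✓ 101000✓ 101001✓ 101100✓ 101110✓ 110011✓ 110111✓ 111010✓ 111100✓ 111110✓
Round 1: -00011 -01110✓ -10111 -11110✓ 0-0111 0-1110✓ 00-111 000-11 00111- 01000- 1-0011 1-1100✓ 1-1110✓ 10-001 100-01 1000-1 10001- 101-00 10100- 1011-0✓ 110-11 111-10 1111-0✓
Round 2: --1110 1-11-0
PIs = {--1110, -00011, -10111, 0-0111, 00-111, 000-11, 00111-, 01000-, 011011, 011101, 1-0011, 1-11-0, 10-001, 100-01, 1000-1, 10001-, 101-00, 10100-, 110-11, 111-10}

-00011, -10111, 0-0111, 00-111, 000-11, 00111-, 01000-, 011011, 011101, 1-0011, 10-001, 100-01, 1000-1, 10001-, 101-00, 10100-, 110-11, 111-10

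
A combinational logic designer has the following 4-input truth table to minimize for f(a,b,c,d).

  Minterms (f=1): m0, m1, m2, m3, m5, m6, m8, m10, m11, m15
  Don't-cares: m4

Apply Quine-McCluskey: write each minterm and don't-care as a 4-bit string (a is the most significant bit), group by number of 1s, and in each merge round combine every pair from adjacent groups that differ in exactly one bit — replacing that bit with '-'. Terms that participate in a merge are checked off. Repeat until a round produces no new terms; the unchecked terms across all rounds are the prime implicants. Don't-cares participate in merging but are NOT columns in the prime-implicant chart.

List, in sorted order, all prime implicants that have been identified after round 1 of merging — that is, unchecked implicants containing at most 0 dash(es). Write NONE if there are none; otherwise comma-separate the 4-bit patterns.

[col 0] 0000*, 0001*, 0010*, 0011*, 0100*, 0101*, 0110*, 1000*, 1010*, 1011*, 1111*
[col 1] -000*, -010*, -011*, 0-00*, 0-01*, 0-10*, 00-0*, 00-1*, 000-*, 001-*, 01-0*, 010-*, 1-11, 10-0*, 101-*
[col 2] -0-0, -01-, 0--0, 0-0-, 00--
Prime implicants: -0-0, -01-, 0--0, 0-0-, 00--, 1-11

NONE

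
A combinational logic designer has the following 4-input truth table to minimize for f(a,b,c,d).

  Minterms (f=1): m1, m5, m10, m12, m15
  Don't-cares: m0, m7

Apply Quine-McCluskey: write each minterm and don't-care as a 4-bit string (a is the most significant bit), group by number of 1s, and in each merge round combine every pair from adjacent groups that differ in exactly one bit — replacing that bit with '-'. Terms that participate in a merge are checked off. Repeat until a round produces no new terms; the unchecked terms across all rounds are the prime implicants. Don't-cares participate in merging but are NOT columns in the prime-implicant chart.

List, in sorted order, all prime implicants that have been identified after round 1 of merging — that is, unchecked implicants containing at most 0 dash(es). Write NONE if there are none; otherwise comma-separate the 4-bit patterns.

1010, 1100

Round 0: 0000✓ 0001✓ 0101✓ 0111✓ 1010 1100 1111✓
Round 1: -111 0-01 000- 01-1
PIs = {-111, 0-01, 000-, 01-1, 1010, 1100}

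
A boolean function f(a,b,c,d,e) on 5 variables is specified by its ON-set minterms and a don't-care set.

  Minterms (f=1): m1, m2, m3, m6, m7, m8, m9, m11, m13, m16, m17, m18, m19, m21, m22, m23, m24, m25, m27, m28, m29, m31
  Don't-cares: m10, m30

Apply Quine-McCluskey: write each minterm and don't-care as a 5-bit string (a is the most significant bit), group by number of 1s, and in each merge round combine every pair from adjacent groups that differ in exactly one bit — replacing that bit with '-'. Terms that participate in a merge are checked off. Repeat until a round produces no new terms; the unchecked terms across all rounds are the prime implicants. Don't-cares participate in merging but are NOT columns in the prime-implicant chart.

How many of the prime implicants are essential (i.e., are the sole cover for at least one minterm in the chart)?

Round 0: 00001✓ 00010✓ 00011✓ 00110✓ 00111✓ 01000✓ 01001✓ 01010✓ 01011✓ 01101✓ 10000✓ 10001✓ 10010✓ 10011✓ 10101✓ 10110✓ 10111✓ 11000✓ 11001✓ 11011✓ 11100✓ 11101✓ 11110✓ 11111✓
Round 1: -0001✓ -0010✓ -0011✓ -0110✓ -0111✓ -1000✓ -1001✓ -1011✓ -1101✓ 0-001✓ 0-010✓ 0-011✓ 00-10✓ 00-11✓ 000-1✓ 0001-✓ 0011-✓ 01-01✓ 010-0✓ 010-1✓ 0100-✓ 0101-✓ 1-000✓ 1-001✓ 1-011✓ 1-101✓ 1-110✓ 1-111✓ 10-01✓ 10-10✓ 10-11✓ 100-0✓ 100-1✓ 1000-✓ 1001-✓ 101-1✓ 1011-✓ 11-00✓ 11-01✓ 11-11✓ 110-1✓ 1100-✓ 111-0✓ 111-1✓ 1110-✓ 1111-✓
Round 2: --001✓ --011✓ -0-10✓ -0-11✓ -00-1✓ -001-✓ -011-✓ -1-01 -10-1✓ -100- 0-0-1✓ 0-01- 00-1-✓ 010-- 1--01✓ 1--11✓ 1-0-1✓ 1-00- 1-1-1✓ 1-11- 10--1✓ 10-1-✓ 100-- 11--1✓ 11-0- 111--
Round 3: --0-1 -0-1- 1---1
PIs = {--0-1, -0-1-, -1-01, -100-, 0-01-, 010--, 1---1, 1-00-, 1-11-, 100--, 11-0-, 111--}
Coverage chart:
  m1: --0-1 ←essential
  m2: -0-1-,0-01-
  m3: --0-1,-0-1-,0-01-
  m6: -0-1- ←essential
  m7: -0-1- ←essential
  m8: -100-,010--
  m9: --0-1,-1-01,-100-,010--
  m11: --0-1,0-01-,010--
  m13: -1-01 ←essential
  m16: 1-00-,100--
  m17: --0-1,1---1,1-00-,100--
  m18: -0-1-,100--
  m19: --0-1,-0-1-,1---1,100--
  m21: 1---1 ←essential
  m22: -0-1-,1-11-
  m23: -0-1-,1---1,1-11-
  m24: -100-,1-00-,11-0-
  m25: --0-1,-1-01,-100-,1---1,1-00-,11-0-
  m27: --0-1,1---1
  m28: 11-0-,111--
  m29: -1-01,1---1,11-0-,111--
  m31: 1---1,1-11-,111--
Essential: --0-1, -0-1-, -1-01, 1---1

4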